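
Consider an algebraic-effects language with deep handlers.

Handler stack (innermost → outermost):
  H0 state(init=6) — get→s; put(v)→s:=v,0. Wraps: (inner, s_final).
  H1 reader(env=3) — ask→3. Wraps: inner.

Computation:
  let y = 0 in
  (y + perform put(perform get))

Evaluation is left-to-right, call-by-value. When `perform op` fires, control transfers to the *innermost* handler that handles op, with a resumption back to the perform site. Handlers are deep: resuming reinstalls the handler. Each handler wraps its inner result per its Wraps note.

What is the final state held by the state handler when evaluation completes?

Answer: 6

Step-by-step:
get @ H0 ⇒ 6
put(6) @ H0 ⇒ s:=6
H0 returns (0, 6)
H1 returns (0, 6)
= (0, 6)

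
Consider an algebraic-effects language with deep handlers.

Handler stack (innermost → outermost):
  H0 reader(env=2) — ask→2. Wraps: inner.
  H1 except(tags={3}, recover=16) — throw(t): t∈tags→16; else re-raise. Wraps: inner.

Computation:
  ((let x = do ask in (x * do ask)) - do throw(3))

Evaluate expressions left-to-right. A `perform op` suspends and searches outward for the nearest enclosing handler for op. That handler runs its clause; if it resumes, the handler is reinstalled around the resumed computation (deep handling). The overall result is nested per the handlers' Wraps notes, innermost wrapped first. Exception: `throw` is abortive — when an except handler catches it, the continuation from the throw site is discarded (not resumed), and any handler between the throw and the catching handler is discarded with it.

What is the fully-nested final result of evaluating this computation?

Answer: 16

Working:
ask @ H0 ⇒ 2
ask @ H0 ⇒ 2
throw(3) @ H1 caught ⇒ 16
= 16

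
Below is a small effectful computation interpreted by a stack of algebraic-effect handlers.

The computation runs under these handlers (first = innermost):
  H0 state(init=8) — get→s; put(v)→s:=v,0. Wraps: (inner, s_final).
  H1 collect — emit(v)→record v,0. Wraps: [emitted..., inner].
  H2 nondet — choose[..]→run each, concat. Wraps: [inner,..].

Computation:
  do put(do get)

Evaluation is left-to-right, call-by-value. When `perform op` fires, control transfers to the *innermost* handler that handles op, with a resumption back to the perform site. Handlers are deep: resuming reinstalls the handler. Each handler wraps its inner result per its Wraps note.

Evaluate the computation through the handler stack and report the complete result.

Working:
get @ H0 ⇒ 8
put(8) @ H0 ⇒ s:=8
H0 returns (0, 8)
H1 returns [(0, 8)]
H2 returns [[(0, 8)]]
= [[(0, 8)]]

Answer: [[(0, 8)]]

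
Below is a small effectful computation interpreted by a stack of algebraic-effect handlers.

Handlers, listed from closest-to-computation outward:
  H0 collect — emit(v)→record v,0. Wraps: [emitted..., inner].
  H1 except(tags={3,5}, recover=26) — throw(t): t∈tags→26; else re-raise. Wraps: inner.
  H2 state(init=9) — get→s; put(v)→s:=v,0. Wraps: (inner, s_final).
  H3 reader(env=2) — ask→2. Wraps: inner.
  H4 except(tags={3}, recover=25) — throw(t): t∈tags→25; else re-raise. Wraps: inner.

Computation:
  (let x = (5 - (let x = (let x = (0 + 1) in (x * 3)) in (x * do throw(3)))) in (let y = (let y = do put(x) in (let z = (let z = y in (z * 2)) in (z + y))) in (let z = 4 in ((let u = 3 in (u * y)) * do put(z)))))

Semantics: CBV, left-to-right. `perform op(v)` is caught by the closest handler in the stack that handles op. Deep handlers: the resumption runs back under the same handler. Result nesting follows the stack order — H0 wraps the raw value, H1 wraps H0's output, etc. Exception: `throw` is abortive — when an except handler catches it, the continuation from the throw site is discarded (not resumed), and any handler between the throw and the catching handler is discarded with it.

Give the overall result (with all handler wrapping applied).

Step-by-step:
throw(3) @ H1 caught ⇒ 26
H2 returns (26, 9)
H3 returns (26, 9)
H4 returns (26, 9)
= (26, 9)

Answer: (26, 9)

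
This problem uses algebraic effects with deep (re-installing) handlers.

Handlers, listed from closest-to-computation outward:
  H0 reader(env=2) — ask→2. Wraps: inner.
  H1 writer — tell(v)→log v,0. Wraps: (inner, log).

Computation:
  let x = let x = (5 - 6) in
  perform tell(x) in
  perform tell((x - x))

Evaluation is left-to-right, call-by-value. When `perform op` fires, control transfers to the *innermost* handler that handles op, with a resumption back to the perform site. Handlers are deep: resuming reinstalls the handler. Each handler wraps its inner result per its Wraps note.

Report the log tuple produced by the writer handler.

Answer: (-1, 0)

Step-by-step:
tell(-1) @ H1 ⇒ log+=-1
tell(0) @ H1 ⇒ log+=0
H0 returns 0
H1 returns (0, (-1, 0))
= (0, (-1, 0))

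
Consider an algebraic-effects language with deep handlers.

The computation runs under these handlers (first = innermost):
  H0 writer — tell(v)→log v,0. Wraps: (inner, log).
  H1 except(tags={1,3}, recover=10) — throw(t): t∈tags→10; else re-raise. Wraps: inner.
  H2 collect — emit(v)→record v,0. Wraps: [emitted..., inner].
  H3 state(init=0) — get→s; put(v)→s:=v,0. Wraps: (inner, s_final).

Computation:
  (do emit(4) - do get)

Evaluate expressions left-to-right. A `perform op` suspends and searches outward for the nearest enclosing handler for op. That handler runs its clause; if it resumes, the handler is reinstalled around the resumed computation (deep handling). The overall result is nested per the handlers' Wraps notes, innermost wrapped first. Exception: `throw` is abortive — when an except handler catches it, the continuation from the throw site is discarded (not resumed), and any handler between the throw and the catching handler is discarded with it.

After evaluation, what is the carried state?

Answer: 0

Step-by-step:
emit(4) @ H2 ⇒ out+=4
get @ H3 ⇒ 0
H0 returns (0, ())
H1 returns (0, ())
H2 returns [4, (0, ())]
H3 returns ([4, (0, ())], 0)
= ([4, (0, ())], 0)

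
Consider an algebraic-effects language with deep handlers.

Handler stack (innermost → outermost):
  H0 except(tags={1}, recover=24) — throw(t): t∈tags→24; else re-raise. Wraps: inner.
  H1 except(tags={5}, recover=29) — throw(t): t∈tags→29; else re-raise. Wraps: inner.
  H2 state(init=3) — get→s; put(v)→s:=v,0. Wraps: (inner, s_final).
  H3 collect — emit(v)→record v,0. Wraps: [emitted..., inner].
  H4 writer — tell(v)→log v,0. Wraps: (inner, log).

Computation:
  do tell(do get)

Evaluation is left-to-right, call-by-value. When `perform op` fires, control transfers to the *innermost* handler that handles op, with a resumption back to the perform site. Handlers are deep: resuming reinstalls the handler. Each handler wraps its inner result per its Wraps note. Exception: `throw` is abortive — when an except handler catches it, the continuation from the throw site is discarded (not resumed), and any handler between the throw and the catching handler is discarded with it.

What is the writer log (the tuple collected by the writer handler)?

Answer: (3)

Step-by-step:
get @ H2 ⇒ 3
tell(3) @ H4 ⇒ log+=3
H0 returns 0
H1 returns 0
H2 returns (0, 3)
H3 returns [(0, 3)]
H4 returns ([(0, 3)], (3))
= ([(0, 3)], (3))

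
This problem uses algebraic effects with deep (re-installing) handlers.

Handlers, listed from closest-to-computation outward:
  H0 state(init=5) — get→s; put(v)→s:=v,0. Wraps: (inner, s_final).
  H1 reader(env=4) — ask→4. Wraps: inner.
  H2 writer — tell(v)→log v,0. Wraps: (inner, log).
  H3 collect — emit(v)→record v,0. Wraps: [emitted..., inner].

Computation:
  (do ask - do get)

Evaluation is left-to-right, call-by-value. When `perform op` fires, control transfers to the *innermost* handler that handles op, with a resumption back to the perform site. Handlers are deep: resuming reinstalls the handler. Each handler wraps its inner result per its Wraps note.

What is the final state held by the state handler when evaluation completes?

Answer: 5

Step-by-step:
ask @ H1 ⇒ 4
get @ H0 ⇒ 5
H0 returns (-1, 5)
H1 returns (-1, 5)
H2 returns ((-1, 5), ())
H3 returns [((-1, 5), ())]
= [((-1, 5), ())]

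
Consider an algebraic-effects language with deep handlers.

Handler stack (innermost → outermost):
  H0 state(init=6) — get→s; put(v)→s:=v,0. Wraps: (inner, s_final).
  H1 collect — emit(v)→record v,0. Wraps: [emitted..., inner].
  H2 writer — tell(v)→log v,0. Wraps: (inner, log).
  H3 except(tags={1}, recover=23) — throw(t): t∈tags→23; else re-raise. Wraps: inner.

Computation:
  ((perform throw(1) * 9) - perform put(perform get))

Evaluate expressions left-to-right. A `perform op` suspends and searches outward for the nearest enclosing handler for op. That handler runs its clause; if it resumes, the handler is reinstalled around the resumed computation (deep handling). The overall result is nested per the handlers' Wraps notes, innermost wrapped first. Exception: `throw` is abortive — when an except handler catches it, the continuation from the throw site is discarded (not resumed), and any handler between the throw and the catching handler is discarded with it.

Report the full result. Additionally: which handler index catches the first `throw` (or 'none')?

Answer: 23 ; first throw caught by: H3

Evaluation trace:
throw(1) @ H3 caught ⇒ 23
= 23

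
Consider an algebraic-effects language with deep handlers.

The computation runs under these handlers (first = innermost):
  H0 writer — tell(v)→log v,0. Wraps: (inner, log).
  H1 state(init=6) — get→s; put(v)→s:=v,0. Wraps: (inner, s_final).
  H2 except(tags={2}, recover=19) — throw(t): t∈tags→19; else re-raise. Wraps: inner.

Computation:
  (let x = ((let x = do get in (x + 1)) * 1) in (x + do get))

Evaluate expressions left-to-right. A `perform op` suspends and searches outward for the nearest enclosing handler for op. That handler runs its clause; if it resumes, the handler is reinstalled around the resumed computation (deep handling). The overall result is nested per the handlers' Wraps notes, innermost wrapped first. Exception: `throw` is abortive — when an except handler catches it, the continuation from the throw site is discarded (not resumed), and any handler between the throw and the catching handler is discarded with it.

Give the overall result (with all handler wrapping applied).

Answer: ((13, ()), 6)

Evaluation trace:
get @ H1 ⇒ 6
get @ H1 ⇒ 6
H0 returns (13, ())
H1 returns ((13, ()), 6)
H2 returns ((13, ()), 6)
= ((13, ()), 6)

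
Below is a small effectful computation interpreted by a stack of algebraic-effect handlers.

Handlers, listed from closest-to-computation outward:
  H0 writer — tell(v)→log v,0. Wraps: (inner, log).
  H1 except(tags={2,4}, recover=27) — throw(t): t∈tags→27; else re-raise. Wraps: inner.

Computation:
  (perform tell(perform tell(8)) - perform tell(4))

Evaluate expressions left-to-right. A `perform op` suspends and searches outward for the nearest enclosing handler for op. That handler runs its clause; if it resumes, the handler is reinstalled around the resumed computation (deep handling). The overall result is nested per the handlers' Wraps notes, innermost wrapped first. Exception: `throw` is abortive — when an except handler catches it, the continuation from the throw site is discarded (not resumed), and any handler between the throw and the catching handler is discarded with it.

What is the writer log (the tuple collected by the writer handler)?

Answer: (8, 0, 4)

Step-by-step:
tell(8) @ H0 ⇒ log+=8
tell(0) @ H0 ⇒ log+=0
tell(4) @ H0 ⇒ log+=4
H0 returns (0, (8, 0, 4))
H1 returns (0, (8, 0, 4))
= (0, (8, 0, 4))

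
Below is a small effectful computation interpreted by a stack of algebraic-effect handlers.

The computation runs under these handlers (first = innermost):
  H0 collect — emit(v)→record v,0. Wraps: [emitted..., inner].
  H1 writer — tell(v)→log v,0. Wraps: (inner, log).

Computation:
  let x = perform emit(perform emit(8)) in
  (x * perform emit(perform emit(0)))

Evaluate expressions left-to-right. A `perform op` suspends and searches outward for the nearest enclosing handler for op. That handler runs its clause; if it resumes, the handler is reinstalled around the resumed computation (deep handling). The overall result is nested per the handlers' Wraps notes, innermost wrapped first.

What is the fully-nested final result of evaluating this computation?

Step-by-step:
emit(8) @ H0 ⇒ out+=8
emit(0) @ H0 ⇒ out+=0
emit(0) @ H0 ⇒ out+=0
emit(0) @ H0 ⇒ out+=0
H0 returns [8, 0, 0, 0, 0]
H1 returns ([8, 0, 0, 0, 0], ())
= ([8, 0, 0, 0, 0], ())

Answer: ([8, 0, 0, 0, 0], ())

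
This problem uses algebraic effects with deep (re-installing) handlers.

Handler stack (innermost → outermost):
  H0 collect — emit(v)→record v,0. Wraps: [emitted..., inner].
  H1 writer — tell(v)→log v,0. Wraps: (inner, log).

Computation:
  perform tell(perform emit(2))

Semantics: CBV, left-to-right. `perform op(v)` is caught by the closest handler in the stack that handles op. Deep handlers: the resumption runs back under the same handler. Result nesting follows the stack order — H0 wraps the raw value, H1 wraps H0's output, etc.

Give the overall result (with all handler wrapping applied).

Evaluation trace:
emit(2) @ H0 ⇒ out+=2
tell(0) @ H1 ⇒ log+=0
H0 returns [2, 0]
H1 returns ([2, 0], (0))
= ([2, 0], (0))

Answer: ([2, 0], (0))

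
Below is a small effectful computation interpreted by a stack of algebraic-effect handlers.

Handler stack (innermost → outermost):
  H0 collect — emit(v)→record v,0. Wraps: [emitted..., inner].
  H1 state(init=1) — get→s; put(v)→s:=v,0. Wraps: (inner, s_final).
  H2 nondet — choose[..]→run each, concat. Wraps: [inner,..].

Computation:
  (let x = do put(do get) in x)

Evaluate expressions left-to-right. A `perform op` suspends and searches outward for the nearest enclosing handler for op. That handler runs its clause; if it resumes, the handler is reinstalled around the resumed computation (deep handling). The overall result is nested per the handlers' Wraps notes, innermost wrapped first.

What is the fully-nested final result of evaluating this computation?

Answer: [([0], 1)]

Step-by-step:
get @ H1 ⇒ 1
put(1) @ H1 ⇒ s:=1
H0 returns [0]
H1 returns ([0], 1)
H2 returns [([0], 1)]
= [([0], 1)]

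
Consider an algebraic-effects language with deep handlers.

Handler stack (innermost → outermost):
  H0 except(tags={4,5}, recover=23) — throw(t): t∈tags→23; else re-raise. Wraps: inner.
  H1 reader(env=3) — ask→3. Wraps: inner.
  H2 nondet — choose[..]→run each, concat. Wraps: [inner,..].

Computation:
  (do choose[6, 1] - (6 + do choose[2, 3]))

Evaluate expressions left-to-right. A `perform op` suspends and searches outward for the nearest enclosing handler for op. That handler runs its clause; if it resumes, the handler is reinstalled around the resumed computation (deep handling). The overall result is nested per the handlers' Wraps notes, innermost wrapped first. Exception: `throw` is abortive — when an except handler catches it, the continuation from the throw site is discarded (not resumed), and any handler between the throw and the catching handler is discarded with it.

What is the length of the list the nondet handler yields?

Answer: 4

Working:
choose[6, 1] @ H2
  branch[0] choose=6:
    choose[2, 3] @ H2
      branch[0] choose=2:
        H0 returns -2
        H1 returns -2
        H2 returns [-2]
      branch[1] choose=3:
        H0 returns -3
        H1 returns -3
        H2 returns [-3]
  branch[1] choose=1:
    choose[2, 3] @ H2
      branch[0] choose=2:
        H0 returns -7
        H1 returns -7
        H2 returns [-7]
      branch[1] choose=3:
        H0 returns -8
        H1 returns -8
        H2 returns [-8]
= [-2, -3, -7, -8]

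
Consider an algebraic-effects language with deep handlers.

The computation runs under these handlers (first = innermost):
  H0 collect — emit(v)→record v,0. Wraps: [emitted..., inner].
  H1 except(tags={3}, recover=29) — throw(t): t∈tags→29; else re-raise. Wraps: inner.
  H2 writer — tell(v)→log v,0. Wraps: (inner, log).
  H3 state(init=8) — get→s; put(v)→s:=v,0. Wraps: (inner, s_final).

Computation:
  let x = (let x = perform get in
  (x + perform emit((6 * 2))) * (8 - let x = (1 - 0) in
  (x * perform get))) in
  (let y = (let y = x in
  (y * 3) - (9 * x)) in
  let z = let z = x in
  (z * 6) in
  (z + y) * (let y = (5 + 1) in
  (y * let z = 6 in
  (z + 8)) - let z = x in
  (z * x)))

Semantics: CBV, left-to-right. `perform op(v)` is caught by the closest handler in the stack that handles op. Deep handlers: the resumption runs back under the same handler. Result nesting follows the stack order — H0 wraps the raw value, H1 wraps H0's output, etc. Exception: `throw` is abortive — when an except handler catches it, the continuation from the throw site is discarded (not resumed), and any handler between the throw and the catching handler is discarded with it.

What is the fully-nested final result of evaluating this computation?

Answer: (([12, 0], ()), 8)

Evaluation trace:
get @ H3 ⇒ 8
emit(12) @ H0 ⇒ out+=12
get @ H3 ⇒ 8
H0 returns [12, 0]
H1 returns [12, 0]
H2 returns ([12, 0], ())
H3 returns (([12, 0], ()), 8)
= (([12, 0], ()), 8)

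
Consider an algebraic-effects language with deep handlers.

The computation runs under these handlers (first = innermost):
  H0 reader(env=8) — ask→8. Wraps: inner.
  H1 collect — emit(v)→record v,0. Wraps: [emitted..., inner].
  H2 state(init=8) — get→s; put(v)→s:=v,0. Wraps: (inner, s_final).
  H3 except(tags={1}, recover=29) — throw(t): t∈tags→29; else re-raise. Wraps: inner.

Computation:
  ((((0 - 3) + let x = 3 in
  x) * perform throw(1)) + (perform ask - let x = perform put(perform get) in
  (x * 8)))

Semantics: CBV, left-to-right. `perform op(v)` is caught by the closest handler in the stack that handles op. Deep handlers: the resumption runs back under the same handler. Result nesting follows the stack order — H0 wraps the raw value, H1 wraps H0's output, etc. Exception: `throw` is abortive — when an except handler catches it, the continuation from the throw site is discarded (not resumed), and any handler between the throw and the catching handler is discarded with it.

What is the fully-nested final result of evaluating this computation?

Evaluation trace:
throw(1) @ H3 caught ⇒ 29
= 29

Answer: 29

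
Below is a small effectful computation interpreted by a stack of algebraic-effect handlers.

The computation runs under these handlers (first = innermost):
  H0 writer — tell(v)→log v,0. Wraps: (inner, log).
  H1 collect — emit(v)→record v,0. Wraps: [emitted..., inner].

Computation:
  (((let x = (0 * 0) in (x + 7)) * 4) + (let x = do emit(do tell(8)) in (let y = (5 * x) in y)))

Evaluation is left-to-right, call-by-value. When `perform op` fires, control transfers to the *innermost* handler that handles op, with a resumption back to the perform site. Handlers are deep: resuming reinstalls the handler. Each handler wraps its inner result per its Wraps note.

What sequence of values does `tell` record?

Step-by-step:
tell(8) @ H0 ⇒ log+=8
emit(0) @ H1 ⇒ out+=0
H0 returns (28, (8))
H1 returns [0, (28, (8))]
= [0, (28, (8))]

Answer: (8)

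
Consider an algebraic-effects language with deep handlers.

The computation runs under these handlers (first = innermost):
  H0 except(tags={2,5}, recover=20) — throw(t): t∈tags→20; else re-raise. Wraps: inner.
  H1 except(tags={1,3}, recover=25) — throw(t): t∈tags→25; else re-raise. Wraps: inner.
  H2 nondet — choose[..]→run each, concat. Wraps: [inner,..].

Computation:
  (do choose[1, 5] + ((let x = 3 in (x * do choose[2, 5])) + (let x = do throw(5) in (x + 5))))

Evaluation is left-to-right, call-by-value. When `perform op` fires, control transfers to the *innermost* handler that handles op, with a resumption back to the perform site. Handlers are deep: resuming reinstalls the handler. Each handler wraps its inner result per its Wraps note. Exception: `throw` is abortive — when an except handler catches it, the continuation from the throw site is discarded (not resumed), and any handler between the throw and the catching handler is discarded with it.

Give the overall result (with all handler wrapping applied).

Answer: [20, 20, 20, 20]

Evaluation trace:
choose[1, 5] @ H2
  branch[0] choose=1:
    choose[2, 5] @ H2
      branch[0] choose=2:
        throw(5) @ H0 caught ⇒ 20
        H1 returns 20
        H2 returns [20]
      branch[1] choose=5:
        throw(5) @ H0 caught ⇒ 20
        H1 returns 20
        H2 returns [20]
  branch[1] choose=5:
    choose[2, 5] @ H2
      branch[0] choose=2:
        throw(5) @ H0 caught ⇒ 20
        H1 returns 20
        H2 returns [20]
      branch[1] choose=5:
        throw(5) @ H0 caught ⇒ 20
        H1 returns 20
        H2 returns [20]
= [20, 20, 20, 20]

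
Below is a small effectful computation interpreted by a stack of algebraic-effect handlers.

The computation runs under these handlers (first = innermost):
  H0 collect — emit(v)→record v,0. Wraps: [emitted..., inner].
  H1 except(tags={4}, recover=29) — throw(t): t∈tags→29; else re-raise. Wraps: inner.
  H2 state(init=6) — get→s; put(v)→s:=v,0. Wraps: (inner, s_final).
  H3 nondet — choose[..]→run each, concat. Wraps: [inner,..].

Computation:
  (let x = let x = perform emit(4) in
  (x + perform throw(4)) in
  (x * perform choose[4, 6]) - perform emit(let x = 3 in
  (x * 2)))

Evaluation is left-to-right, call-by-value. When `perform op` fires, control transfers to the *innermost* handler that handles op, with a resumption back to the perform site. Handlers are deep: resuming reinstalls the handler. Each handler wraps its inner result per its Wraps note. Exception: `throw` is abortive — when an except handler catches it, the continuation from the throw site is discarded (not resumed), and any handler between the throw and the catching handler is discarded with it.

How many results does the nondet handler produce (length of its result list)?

Answer: 1

Evaluation trace:
emit(4) @ H0 ⇒ out+=4
throw(4) @ H1 caught ⇒ 29
H2 returns (29, 6)
H3 returns [(29, 6)]
= [(29, 6)]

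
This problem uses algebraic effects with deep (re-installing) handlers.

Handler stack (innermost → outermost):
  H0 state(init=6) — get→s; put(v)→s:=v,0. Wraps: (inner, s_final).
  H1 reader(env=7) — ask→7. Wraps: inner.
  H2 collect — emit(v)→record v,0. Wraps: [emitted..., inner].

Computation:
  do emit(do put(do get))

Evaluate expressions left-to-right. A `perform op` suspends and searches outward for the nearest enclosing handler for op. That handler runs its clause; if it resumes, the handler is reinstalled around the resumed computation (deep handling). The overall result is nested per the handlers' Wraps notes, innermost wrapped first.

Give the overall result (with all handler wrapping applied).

Working:
get @ H0 ⇒ 6
put(6) @ H0 ⇒ s:=6
emit(0) @ H2 ⇒ out+=0
H0 returns (0, 6)
H1 returns (0, 6)
H2 returns [0, (0, 6)]
= [0, (0, 6)]

Answer: [0, (0, 6)]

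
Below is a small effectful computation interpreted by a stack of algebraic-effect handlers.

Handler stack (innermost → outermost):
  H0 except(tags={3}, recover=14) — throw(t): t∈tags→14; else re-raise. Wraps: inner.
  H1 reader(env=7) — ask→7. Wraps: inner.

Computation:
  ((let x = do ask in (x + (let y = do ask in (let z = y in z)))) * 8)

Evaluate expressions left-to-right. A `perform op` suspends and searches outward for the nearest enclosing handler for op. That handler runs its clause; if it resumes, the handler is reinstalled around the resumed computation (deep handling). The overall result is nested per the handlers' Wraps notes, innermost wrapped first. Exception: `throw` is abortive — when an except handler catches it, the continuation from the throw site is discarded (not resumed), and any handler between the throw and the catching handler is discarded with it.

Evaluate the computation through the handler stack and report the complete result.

Answer: 112

Evaluation trace:
ask @ H1 ⇒ 7
ask @ H1 ⇒ 7
H0 returns 112
H1 returns 112
= 112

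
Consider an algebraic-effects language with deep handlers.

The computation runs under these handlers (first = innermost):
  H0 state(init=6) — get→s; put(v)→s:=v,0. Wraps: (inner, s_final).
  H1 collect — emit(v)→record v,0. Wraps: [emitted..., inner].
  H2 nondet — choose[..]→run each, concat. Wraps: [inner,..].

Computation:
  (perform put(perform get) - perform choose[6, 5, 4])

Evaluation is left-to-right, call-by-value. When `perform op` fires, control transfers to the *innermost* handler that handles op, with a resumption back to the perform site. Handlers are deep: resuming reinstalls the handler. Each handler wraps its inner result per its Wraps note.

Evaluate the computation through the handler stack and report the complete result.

Answer: [[(-6, 6)], [(-5, 6)], [(-4, 6)]]

Step-by-step:
get @ H0 ⇒ 6
put(6) @ H0 ⇒ s:=6
choose[6, 5, 4] @ H2
  branch[0] choose=6:
    H0 returns (-6, 6)
    H1 returns [(-6, 6)]
    H2 returns [[(-6, 6)]]
  branch[1] choose=5:
    H0 returns (-5, 6)
    H1 returns [(-5, 6)]
    H2 returns [[(-5, 6)]]
  branch[2] choose=4:
    H0 returns (-4, 6)
    H1 returns [(-4, 6)]
    H2 returns [[(-4, 6)]]
= [[(-6, 6)], [(-5, 6)], [(-4, 6)]]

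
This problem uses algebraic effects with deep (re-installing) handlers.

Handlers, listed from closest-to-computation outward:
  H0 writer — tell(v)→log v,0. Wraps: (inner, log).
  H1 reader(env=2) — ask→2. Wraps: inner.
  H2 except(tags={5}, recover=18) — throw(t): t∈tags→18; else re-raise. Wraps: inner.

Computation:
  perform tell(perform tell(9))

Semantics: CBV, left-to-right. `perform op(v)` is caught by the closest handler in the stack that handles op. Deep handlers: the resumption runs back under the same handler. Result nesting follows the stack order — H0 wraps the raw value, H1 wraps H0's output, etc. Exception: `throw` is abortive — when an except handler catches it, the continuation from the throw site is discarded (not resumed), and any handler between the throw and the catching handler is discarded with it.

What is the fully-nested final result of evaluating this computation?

Answer: (0, (9, 0))

Working:
tell(9) @ H0 ⇒ log+=9
tell(0) @ H0 ⇒ log+=0
H0 returns (0, (9, 0))
H1 returns (0, (9, 0))
H2 returns (0, (9, 0))
= (0, (9, 0))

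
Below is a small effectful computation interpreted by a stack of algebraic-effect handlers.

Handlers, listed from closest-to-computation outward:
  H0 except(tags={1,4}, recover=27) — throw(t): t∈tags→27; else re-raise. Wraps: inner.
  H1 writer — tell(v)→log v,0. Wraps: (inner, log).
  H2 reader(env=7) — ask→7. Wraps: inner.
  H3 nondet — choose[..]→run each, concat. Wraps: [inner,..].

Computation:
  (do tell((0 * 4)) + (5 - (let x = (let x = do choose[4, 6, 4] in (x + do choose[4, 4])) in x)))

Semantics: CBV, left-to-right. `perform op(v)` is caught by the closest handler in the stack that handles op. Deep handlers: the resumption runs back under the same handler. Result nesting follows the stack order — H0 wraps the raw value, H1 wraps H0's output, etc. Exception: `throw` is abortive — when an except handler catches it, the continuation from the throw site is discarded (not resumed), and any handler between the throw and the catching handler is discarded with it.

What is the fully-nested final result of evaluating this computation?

Working:
tell(0) @ H1 ⇒ log+=0
choose[4, 6, 4] @ H3
  branch[0] choose=4:
    choose[4, 4] @ H3
      branch[0] choose=4:
        H0 returns -3
        H1 returns (-3, (0))
        H2 returns (-3, (0))
        H3 returns [(-3, (0))]
      branch[1] choose=4:
        H0 returns -3
        H1 returns (-3, (0))
        H2 returns (-3, (0))
        H3 returns [(-3, (0))]
  branch[1] choose=6:
    choose[4, 4] @ H3
      branch[0] choose=4:
        H0 returns -5
        H1 returns (-5, (0))
        H2 returns (-5, (0))
        H3 returns [(-5, (0))]
      branch[1] choose=4:
        H0 returns -5
        H1 returns (-5, (0))
        H2 returns (-5, (0))
        H3 returns [(-5, (0))]
  branch[2] choose=4:
    choose[4, 4] @ H3
      branch[0] choose=4:
        H0 returns -3
        H1 returns (-3, (0))
        H2 returns (-3, (0))
        H3 returns [(-3, (0))]
      branch[1] choose=4:
        H0 returns -3
        H1 returns (-3, (0))
        H2 returns (-3, (0))
        H3 returns [(-3, (0))]
= [(-3, (0)), (-3, (0)), (-5, (0)), (-5, (0)), (-3, (0)), (-3, (0))]

Answer: [(-3, (0)), (-3, (0)), (-5, (0)), (-5, (0)), (-3, (0)), (-3, (0))]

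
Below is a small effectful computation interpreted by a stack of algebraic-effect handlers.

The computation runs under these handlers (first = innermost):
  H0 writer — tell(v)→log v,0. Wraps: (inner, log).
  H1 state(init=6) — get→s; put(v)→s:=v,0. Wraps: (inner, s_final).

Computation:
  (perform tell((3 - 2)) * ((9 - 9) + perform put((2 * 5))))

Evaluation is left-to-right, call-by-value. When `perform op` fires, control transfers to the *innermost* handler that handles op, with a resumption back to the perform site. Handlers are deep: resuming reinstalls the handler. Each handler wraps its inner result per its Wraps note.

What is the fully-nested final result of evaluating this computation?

Answer: ((0, (1)), 10)

Working:
tell(1) @ H0 ⇒ log+=1
put(10) @ H1 ⇒ s:=10
H0 returns (0, (1))
H1 returns ((0, (1)), 10)
= ((0, (1)), 10)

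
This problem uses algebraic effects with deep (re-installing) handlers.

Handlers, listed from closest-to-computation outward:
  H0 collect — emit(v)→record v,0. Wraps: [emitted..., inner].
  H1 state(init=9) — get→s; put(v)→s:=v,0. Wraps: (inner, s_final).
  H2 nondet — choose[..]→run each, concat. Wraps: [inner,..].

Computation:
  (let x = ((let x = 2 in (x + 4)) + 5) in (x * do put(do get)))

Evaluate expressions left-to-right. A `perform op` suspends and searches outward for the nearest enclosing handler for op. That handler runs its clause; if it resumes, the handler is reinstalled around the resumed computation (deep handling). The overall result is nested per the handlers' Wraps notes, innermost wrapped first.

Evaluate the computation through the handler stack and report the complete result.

Step-by-step:
get @ H1 ⇒ 9
put(9) @ H1 ⇒ s:=9
H0 returns [0]
H1 returns ([0], 9)
H2 returns [([0], 9)]
= [([0], 9)]

Answer: [([0], 9)]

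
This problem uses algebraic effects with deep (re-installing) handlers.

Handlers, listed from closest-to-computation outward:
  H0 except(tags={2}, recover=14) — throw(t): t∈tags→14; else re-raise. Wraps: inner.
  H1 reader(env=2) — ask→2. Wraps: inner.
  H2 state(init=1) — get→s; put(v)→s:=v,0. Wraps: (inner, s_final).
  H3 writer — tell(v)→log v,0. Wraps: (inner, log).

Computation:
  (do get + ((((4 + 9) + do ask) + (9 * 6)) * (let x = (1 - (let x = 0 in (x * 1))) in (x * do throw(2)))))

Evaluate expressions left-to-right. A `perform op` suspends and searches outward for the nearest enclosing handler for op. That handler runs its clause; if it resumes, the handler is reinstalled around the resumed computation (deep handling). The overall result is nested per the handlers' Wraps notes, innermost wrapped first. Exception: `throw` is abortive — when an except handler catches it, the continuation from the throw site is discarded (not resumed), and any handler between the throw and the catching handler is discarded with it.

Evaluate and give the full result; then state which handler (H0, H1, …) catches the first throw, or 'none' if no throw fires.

Answer: ((14, 1), ()) ; first throw caught by: H0

Step-by-step:
get @ H2 ⇒ 1
ask @ H1 ⇒ 2
throw(2) @ H0 caught ⇒ 14
H1 returns 14
H2 returns (14, 1)
H3 returns ((14, 1), ())
= ((14, 1), ())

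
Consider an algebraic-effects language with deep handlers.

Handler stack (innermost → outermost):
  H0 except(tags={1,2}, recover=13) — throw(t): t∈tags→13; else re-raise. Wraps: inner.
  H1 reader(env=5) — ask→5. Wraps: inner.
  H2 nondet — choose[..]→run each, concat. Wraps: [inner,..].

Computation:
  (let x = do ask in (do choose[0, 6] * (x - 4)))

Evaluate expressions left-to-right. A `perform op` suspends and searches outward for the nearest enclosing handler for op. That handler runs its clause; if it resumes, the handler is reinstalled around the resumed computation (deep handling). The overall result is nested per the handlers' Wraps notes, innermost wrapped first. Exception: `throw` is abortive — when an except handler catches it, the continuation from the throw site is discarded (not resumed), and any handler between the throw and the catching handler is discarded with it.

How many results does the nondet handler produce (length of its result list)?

Evaluation trace:
ask @ H1 ⇒ 5
choose[0, 6] @ H2
  branch[0] choose=0:
    H0 returns 0
    H1 returns 0
    H2 returns [0]
  branch[1] choose=6:
    H0 returns 6
    H1 returns 6
    H2 returns [6]
= [0, 6]

Answer: 2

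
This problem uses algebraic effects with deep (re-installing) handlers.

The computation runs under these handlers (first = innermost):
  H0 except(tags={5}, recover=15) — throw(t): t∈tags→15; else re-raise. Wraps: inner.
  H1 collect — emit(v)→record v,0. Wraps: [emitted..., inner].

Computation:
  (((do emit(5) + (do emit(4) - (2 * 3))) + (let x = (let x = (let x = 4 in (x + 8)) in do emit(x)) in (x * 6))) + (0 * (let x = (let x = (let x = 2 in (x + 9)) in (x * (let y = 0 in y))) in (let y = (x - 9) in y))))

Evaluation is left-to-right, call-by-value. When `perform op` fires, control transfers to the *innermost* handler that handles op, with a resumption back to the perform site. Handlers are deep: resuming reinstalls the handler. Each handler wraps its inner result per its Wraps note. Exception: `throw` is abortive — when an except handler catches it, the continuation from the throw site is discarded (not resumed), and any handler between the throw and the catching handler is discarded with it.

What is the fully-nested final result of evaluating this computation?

Working:
emit(5) @ H1 ⇒ out+=5
emit(4) @ H1 ⇒ out+=4
emit(12) @ H1 ⇒ out+=12
H0 returns -6
H1 returns [5, 4, 12, -6]
= [5, 4, 12, -6]

Answer: [5, 4, 12, -6]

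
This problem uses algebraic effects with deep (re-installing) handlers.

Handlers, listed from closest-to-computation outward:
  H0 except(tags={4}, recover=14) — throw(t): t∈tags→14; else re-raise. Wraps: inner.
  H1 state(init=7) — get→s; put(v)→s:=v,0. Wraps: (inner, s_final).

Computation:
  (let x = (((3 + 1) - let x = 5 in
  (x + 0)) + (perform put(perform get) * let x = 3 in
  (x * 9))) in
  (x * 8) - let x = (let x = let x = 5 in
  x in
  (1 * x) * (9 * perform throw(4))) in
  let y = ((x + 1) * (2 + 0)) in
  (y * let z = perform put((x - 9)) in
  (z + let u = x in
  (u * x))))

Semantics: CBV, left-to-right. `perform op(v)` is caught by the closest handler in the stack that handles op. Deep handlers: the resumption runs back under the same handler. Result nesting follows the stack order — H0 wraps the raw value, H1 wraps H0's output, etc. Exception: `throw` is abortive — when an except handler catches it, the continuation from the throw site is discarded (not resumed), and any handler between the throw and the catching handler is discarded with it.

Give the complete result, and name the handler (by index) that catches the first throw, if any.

Evaluation trace:
get @ H1 ⇒ 7
put(7) @ H1 ⇒ s:=7
throw(4) @ H0 caught ⇒ 14
H1 returns (14, 7)
= (14, 7)

Answer: (14, 7) ; first throw caught by: H0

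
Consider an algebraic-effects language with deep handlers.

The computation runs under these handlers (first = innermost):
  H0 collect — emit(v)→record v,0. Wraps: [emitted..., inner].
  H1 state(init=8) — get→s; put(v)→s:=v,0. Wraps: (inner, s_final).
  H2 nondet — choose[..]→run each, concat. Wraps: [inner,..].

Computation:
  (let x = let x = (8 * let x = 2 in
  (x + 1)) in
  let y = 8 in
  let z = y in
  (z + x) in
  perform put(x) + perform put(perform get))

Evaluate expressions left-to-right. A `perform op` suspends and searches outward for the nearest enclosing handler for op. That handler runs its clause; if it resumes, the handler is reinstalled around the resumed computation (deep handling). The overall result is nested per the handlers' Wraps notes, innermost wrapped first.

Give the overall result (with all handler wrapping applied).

Answer: [([0], 32)]

Step-by-step:
put(32) @ H1 ⇒ s:=32
get @ H1 ⇒ 32
put(32) @ H1 ⇒ s:=32
H0 returns [0]
H1 returns ([0], 32)
H2 returns [([0], 32)]
= [([0], 32)]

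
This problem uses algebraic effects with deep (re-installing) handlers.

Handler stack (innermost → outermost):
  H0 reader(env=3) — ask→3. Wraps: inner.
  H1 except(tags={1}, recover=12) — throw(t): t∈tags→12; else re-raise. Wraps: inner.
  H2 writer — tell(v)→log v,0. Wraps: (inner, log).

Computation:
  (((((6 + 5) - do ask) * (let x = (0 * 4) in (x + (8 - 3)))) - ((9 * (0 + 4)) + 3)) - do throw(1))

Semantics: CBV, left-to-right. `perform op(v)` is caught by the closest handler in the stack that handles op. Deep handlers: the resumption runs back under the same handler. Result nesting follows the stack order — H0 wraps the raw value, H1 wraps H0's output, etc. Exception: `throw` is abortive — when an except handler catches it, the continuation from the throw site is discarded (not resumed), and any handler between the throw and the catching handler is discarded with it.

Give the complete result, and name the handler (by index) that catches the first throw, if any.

Evaluation trace:
ask @ H0 ⇒ 3
throw(1) @ H1 caught ⇒ 12
H2 returns (12, ())
= (12, ())

Answer: (12, ()) ; first throw caught by: H1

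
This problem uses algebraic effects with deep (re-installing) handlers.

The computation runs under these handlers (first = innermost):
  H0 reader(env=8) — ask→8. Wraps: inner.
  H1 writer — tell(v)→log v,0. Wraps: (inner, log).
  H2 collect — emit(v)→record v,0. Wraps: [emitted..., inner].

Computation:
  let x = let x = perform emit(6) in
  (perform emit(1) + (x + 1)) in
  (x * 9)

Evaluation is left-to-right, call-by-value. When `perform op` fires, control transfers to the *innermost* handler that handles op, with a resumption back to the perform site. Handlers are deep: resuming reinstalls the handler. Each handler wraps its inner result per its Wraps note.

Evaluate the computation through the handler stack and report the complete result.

Evaluation trace:
emit(6) @ H2 ⇒ out+=6
emit(1) @ H2 ⇒ out+=1
H0 returns 9
H1 returns (9, ())
H2 returns [6, 1, (9, ())]
= [6, 1, (9, ())]

Answer: [6, 1, (9, ())]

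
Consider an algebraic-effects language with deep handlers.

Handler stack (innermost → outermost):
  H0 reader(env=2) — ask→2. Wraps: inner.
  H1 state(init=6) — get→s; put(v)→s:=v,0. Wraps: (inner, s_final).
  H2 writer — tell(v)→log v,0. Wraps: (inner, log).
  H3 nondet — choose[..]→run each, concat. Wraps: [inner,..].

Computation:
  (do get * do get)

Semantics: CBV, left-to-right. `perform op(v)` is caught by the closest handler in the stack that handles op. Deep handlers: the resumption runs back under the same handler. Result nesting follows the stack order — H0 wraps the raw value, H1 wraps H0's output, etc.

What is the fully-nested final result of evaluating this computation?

Evaluation trace:
get @ H1 ⇒ 6
get @ H1 ⇒ 6
H0 returns 36
H1 returns (36, 6)
H2 returns ((36, 6), ())
H3 returns [((36, 6), ())]
= [((36, 6), ())]

Answer: [((36, 6), ())]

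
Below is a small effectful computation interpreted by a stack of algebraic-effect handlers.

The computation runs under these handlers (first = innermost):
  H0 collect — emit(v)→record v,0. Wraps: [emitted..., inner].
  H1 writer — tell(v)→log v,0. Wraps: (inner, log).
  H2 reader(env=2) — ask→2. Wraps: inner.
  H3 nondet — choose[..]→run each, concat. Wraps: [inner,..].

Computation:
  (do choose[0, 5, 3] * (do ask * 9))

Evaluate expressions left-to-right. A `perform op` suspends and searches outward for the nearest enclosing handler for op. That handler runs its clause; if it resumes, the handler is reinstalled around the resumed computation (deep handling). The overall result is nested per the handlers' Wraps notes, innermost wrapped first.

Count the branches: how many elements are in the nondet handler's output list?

Answer: 3

Step-by-step:
choose[0, 5, 3] @ H3
  branch[0] choose=0:
    ask @ H2 ⇒ 2
    H0 returns [0]
    H1 returns ([0], ())
    H2 returns ([0], ())
    H3 returns [([0], ())]
  branch[1] choose=5:
    ask @ H2 ⇒ 2
    H0 returns [90]
    H1 returns ([90], ())
    H2 returns ([90], ())
    H3 returns [([90], ())]
  branch[2] choose=3:
    ask @ H2 ⇒ 2
    H0 returns [54]
    H1 returns ([54], ())
    H2 returns ([54], ())
    H3 returns [([54], ())]
= [([0], ()), ([90], ()), ([54], ())]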